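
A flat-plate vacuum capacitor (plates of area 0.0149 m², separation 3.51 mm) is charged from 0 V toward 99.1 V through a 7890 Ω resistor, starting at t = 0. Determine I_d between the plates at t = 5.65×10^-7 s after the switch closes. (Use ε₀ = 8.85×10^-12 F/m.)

1.87×10^-3 A

C = ε₀A/d = (8.85×10^-12)(0.0149)/(3.51×10^-3) = 3.757×10^-11 F and τ = RC = 2.964×10^-7 s. I_d in the gap equals the RC charging current.
I_d(t) = (V₀/R) e^(−t/τ) = 0.01256 · e^(−1.906) = 1.87×10^-3 A.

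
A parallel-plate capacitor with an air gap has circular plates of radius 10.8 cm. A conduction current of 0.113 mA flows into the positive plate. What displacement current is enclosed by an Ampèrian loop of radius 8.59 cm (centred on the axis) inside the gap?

7.15×10^-5 A

No conduction current crosses the gap, so I_d there equals the 1.13×10^-4 A in the leads.
Since J_d is uniform, the enclosed fraction is (r/R)² = 0.6326, giving I_d,enc = 7.15×10^-5 A.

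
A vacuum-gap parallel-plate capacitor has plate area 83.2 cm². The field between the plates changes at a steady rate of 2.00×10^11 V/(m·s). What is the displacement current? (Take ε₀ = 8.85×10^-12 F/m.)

I_d = ε₀ A (dE/dt) = (8.85×10^-12)(8.32×10^-3 m²)(2.00×10^11) = 0.0147 A.

0.0147 A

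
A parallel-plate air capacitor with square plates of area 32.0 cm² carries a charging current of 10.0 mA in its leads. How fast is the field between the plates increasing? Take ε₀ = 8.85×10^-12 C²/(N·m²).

Charge continuity gives I_d = I = 0.0100 A between the plates.
Inverting I_d = ε₀ A dE/dt gives dE/dt = 0.0100 / (8.85×10^-12 · 3.20×10^-3) = 3.53×10^11 V/(m·s).

3.53×10^11 V/(m·s)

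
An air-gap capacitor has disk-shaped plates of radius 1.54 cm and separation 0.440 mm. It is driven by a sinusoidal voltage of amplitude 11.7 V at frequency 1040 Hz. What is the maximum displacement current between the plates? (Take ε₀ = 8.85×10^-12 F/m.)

1.15×10^-6 A

The displacement current equals the conduction current C dV/dt, which peaks at C V₀ ω.
With C = ε₀A/d = (8.85×10^-12)(7.451×10^-4)/(4.40×10^-4) = 1.499×10^-11 F and ω = 2πf = 6535 rad/s, I_d,max = (1.499×10^-11)(11.7)(6535) = 1.15×10^-6 A.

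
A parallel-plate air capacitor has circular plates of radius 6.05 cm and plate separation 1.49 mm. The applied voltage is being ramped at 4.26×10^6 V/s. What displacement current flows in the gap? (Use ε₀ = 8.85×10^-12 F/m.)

C = ε₀A/d = (8.85×10^-12)(0.01150)/(1.49×10^-3) = 6.831×10^-11 F.
I_d = C dV/dt = (6.831×10^-11)(4.26×10^6) = 2.91×10^-4 A.

2.91×10^-4 A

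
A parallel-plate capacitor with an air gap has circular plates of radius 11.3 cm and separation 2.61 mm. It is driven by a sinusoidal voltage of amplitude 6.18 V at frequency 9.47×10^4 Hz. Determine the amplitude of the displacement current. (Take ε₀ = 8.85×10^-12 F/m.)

C = ε₀A/d = (8.85×10^-12)(0.04011)/(2.61×10^-3) = 1.360×10^-10 F; ω = 2πf = 5.950×10^5 rad/s.
I_d = C dV/dt, so |I_d|_max = C V₀ ω = (1.360×10^-10)(6.18)(5.950×10^5) = 5.00×10^-4 A.

5.00×10^-4 A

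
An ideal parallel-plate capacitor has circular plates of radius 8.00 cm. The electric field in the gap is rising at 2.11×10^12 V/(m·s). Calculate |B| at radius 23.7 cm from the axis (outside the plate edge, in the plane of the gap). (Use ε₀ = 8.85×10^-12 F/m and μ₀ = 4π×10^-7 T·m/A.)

3.17×10^-7 T

I_d = ε₀ dΦ_E/dt = ε₀ πR² (dE/dt) = (8.85×10^-12)(0.02011)(2.11×10^12) = 0.3755 A through the full plate area.
For r ≥ R the full I_d is enclosed: B = μ₀ I_d/(2πr) = (4π×10^-7)(0.3755)/(2π·0.237) = 3.17×10^-7 T.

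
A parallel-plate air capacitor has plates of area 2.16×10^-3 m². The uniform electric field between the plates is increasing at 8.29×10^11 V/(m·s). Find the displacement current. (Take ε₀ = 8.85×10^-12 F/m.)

0.0158 A

With a uniform field, Φ_E = EA, so I_d = ε₀ A dE/dt = 0.0158 A.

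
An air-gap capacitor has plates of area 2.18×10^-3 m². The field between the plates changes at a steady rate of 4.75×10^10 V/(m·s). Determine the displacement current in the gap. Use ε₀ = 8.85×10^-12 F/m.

9.16×10^-4 A

With a uniform field, Φ_E = EA, so I_d = ε₀ A dE/dt = 9.16×10^-4 A.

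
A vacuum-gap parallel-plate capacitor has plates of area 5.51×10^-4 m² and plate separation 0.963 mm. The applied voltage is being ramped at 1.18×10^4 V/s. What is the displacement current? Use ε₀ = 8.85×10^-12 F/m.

5.98×10^-8 A

C = ε₀A/d = (8.85×10^-12)(5.51×10^-4)/(9.63×10^-4) = 5.064×10^-12 F.
I_d = C dV/dt = (5.064×10^-12)(1.18×10^4) = 5.98×10^-8 A.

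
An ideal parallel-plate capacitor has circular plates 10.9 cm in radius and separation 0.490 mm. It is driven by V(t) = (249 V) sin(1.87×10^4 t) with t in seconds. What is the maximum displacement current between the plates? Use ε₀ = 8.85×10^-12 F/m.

3.14×10^-3 A

The displacement current equals the conduction current C dV/dt, which peaks at C V₀ ω.
With C = ε₀A/d = (8.85×10^-12)(0.03733)/(4.90×10^-4) = 6.742×10^-10 F and ω = 1.87×10^4 rad/s, I_d,max = (6.742×10^-10)(249)(1.87×10^4) = 3.14×10^-3 A.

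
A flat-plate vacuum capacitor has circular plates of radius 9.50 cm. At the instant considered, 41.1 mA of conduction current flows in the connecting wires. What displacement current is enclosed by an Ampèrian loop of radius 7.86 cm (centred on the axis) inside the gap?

Between the plates the displacement current equals the wire current: I_d = 41.1 mA = 0.0411 A.
Through an area πr² the displacement current is I_d·(πr²/πR²) = I_d (r/R)² = 0.0281 A.

0.0281 A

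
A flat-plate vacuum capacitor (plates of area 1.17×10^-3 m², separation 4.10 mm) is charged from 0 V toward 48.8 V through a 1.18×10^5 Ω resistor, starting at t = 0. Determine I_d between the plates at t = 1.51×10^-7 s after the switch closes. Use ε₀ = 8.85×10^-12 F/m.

2.49×10^-4 A

With C = ε₀A/d = (8.85×10^-12)(1.17×10^-3)/(4.10×10^-3) = 2.525×10^-12 F, the time constant is τ = RC = 2.979×10^-7 s, so t/τ = 0.5069 and e^(−t/τ) = 0.6024.
I_d = I_cond = (V₀/R) e^(−t/τ) = (4.136×10^-4)(0.6024) = 2.49×10^-4 A.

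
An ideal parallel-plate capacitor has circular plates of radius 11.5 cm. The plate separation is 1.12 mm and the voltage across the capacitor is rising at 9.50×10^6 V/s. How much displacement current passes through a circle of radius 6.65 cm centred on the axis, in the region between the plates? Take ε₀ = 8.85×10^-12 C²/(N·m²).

1.04×10^-3 A

dE/dt = (dV/dt)/d = 8.482×10^9 V/(m·s); I_d = ε₀(πR²)(dE/dt) = (8.85×10^-12)(0.04155)(8.482×10^9) = 3.119×10^-3 A.
Through an area πr² the displacement current is I_d·(πr²/πR²) = I_d (r/R)² = 1.04×10^-3 A.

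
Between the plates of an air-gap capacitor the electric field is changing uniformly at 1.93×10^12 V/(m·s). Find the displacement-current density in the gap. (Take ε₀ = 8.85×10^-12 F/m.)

17.1 A/m²

J_d = ε₀ ∂E/∂t, so J_d = 17.1 A/m².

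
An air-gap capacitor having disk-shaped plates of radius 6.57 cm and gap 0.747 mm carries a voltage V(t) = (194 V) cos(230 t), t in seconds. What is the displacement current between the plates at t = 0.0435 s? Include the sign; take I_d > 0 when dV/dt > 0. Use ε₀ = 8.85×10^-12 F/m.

dV/dt = (194)(230)·−sin(10.005) = 2.446×10^4 V/s.
I_d = C dV/dt with C = ε₀A/d = (8.85×10^-12)(0.01356)/(7.47×10^-4) = 1.607×10^-10 F, so I_d = (1.607×10^-10)(2.446×10^4) = 3.93×10^-6 A.

3.93×10^-6 A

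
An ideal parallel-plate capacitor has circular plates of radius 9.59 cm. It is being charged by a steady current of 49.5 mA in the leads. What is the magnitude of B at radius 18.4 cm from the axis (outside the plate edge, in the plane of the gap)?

5.38×10^-8 T

Between the plates the displacement current equals the wire current: I_d = 49.5 mA = 0.0495 A.
For r ≥ R the full I_d is enclosed: B = μ₀ I_d/(2πr) = (4π×10^-7)(0.0495)/(2π·0.184) = 5.38×10^-8 T.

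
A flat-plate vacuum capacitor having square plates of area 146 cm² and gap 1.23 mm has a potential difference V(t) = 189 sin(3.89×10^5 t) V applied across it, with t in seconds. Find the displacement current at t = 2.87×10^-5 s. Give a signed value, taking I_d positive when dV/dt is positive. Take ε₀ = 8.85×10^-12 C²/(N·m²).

C = ε₀A/d = (8.85×10^-12)(0.0146)/(1.23×10^-3) = 1.050×10^-10 F. dV/dt = V₀ω·cos(ωt); at ωt = 11.1643 rad this factor is 0.1679.
I_d = C dV/dt = (1.050×10^-10)(189)(3.89×10^5)(0.1679) = 1.30×10^-3 A.

1.30×10^-3 A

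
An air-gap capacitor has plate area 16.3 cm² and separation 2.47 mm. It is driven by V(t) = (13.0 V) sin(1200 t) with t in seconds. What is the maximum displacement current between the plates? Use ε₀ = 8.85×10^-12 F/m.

9.11×10^-8 A

The displacement current equals the conduction current C dV/dt, which peaks at C V₀ ω.
With C = ε₀A/d = (8.85×10^-12)(1.63×10^-3)/(2.47×10^-3) = 5.840×10^-12 F and ω = 1200 rad/s, I_d,max = (5.840×10^-12)(13.0)(1200) = 9.11×10^-8 A.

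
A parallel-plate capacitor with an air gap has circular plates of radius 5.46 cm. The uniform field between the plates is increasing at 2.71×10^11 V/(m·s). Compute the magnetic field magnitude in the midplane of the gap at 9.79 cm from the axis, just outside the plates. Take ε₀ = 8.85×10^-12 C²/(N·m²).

4.59×10^-8 T

I_d = ε₀ dΦ_E/dt = ε₀ πR² (dE/dt) = (8.85×10^-12)(9.366×10^-3)(2.71×10^11) = 0.02246 A through the full plate area.
With r > R the enclosed displacement current is the full I_d; B = μ₀ I_d / (2πr) = 4.59×10^-8 T.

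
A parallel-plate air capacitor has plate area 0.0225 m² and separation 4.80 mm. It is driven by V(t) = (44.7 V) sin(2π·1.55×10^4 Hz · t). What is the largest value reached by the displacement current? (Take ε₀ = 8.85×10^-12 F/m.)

The displacement current equals the conduction current C dV/dt, which peaks at C V₀ ω.
With C = ε₀A/d = (8.85×10^-12)(0.0225)/(4.80×10^-3) = 4.148×10^-11 F and ω = 2πf = 9.739×10^4 rad/s, I_d,max = (4.148×10^-11)(44.7)(9.739×10^4) = 1.81×10^-4 A.

1.81×10^-4 A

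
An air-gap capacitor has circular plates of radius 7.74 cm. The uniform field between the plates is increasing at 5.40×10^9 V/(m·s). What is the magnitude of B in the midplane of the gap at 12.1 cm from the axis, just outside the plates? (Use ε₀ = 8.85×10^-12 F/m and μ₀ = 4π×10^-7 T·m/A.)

Total displacement current: I_d = ε₀(πR²)(dE/dt) = (8.85×10^-12)(0.01882)(5.40×10^9) = 8.994×10^-4 A.
Outside the plates the loop encloses all of I_d, so B·2πr = μ₀ I_d and B = 1.49×10^-9 T.

1.49×10^-9 T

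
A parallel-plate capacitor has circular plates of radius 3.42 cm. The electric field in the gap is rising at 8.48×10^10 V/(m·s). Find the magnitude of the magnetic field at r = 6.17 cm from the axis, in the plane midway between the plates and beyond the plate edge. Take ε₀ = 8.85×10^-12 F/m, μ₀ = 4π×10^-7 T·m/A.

8.94×10^-9 T

Through the whole plate area (πR² = 3.675×10^-3 m²), I_d = ε₀ πR² dE/dt = 2.758×10^-3 A.
With r > R the enclosed displacement current is the full I_d; B = μ₀ I_d / (2πr) = 8.94×10^-9 T.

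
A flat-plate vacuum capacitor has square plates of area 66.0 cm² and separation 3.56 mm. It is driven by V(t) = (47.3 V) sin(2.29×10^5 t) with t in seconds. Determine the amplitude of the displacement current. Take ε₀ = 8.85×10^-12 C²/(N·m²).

The displacement current equals the conduction current C dV/dt, which peaks at C V₀ ω.
With C = ε₀A/d = (8.85×10^-12)(6.60×10^-3)/(3.56×10^-3) = 1.641×10^-11 F and ω = 2.29×10^5 rad/s, I_d,max = (1.641×10^-11)(47.3)(2.29×10^5) = 1.78×10^-4 A.

1.78×10^-4 A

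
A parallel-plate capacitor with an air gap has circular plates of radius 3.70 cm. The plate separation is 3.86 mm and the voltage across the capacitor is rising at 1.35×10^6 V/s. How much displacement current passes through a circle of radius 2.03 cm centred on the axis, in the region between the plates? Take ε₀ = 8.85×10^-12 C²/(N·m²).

4.01×10^-6 A

With E = V/d, dE/dt = 3.497×10^8 V/(m·s) and πR² = 4.301×10^-3 m², giving I_d = ε₀ πR² dE/dt = 1.331×10^-5 A.
The field is uniform, so I_d,enc = I_d (r/R)² = (1.331×10^-5)(2.03/3.70)² = 4.01×10^-6 A.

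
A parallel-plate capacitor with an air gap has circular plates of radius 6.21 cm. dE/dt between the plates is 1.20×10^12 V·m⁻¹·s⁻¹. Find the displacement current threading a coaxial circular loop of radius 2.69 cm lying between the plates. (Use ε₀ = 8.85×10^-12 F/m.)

Total displacement current: I_d = ε₀(πR²)(dE/dt) = (8.85×10^-12)(0.01212)(1.20×10^12) = 0.1287 A.
Since J_d is uniform, the enclosed fraction is (r/R)² = 0.1876, giving I_d,enc = 0.0241 A.

0.0241 A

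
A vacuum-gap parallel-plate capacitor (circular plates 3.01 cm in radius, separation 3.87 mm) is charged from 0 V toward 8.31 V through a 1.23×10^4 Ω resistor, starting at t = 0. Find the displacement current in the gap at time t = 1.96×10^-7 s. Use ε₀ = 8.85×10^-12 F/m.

C = ε₀A/d = (8.85×10^-12)(2.846×10^-3)/(3.87×10^-3) = 6.508×10^-12 F and τ = RC = 8.005×10^-8 s. I_d in the gap equals the RC charging current.
I_d(t) = (V₀/R) e^(−t/τ) = 6.756×10^-4 · e^(−2.448) = 5.84×10^-5 A.

5.84×10^-5 A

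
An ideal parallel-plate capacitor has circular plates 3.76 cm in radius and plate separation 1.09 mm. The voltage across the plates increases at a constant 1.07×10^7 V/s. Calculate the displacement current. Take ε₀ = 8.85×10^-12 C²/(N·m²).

3.86×10^-4 A

The displacement current equals the charging current C dV/dt. With C = ε₀A/d = (8.85×10^-12)(4.441×10^-3)/(1.09×10^-3) = 3.606×10^-11 F, I_d = (3.606×10^-11)(1.07×10^7) = 3.86×10^-4 A.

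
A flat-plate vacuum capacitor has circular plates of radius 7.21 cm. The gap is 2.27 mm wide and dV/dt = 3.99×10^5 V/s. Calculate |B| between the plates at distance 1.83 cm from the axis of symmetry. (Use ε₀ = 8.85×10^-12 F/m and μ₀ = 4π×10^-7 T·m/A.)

1.79×10^-11 T

With E = V/d, dE/dt = 1.758×10^8 V/(m·s) and πR² = 0.01633 m², giving I_d = ε₀ πR² dE/dt = 2.541×10^-5 A.
For r < R the Ampère–Maxwell law gives B(2πr) = μ₀ I_d (r²/R²), so B = μ₀ I_d r/(2πR²) = (4π×10^-7)(2.541×10^-5)(0.0183)/(2π·0.0721²) = 1.79×10^-11 T.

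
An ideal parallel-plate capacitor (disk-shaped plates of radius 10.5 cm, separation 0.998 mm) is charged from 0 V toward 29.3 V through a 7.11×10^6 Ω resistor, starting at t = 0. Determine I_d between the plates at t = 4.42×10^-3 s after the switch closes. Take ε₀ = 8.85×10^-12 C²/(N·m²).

5.44×10^-7 A

C = ε₀A/d = (8.85×10^-12)(0.03464)/(9.98×10^-4) = 3.072×10^-10 F and τ = RC = 2.184×10^-3 s. I_d in the gap equals the RC charging current.
I_d(t) = (V₀/R) e^(−t/τ) = 4.121×10^-6 · e^(−2.024) = 5.44×10^-7 A.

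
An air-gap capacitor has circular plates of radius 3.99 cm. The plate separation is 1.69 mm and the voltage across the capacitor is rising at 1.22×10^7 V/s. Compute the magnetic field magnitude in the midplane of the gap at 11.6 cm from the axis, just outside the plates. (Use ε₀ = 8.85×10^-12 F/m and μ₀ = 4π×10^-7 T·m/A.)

5.51×10^-10 T

With E = V/d, dE/dt = 7.219×10^9 V/(m·s) and πR² = 5.001×10^-3 m², giving I_d = ε₀ πR² dE/dt = 3.195×10^-4 A.
Outside the plates the loop encloses all of I_d, so B·2πr = μ₀ I_d and B = 5.51×10^-10 T.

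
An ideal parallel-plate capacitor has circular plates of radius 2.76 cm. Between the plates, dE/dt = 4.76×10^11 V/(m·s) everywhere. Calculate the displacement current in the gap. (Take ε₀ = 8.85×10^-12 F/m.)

I_d = ε₀ A (dE/dt) = (8.85×10^-12)(2.393×10^-3 m²)(4.76×10^11) = 0.0101 A.

0.0101 A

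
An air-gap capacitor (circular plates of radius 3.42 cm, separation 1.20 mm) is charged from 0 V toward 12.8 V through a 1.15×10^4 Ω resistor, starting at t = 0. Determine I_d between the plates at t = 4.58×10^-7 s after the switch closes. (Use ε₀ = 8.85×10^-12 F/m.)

C = ε₀A/d = (8.85×10^-12)(3.675×10^-3)/(1.20×10^-3) = 2.710×10^-11 F, so τ = RC = 3.116×10^-7 s.
The conduction current is I(t) = (V₀/R) e^(−t/τ), and the displacement current between the plates equals it.
t/τ = 1.470; I_d = (12.8/1.15×10^4) · e^(−1.470) = (1.113×10^-3)(0.2299) = 2.56×10^-4 A.

2.56×10^-4 A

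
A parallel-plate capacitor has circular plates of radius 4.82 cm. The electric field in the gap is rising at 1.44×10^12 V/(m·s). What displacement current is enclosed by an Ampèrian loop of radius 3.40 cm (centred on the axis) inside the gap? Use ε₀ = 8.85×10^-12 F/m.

I_d = ε₀ dΦ_E/dt = ε₀ πR² (dE/dt) = (8.85×10^-12)(7.299×10^-3)(1.44×10^12) = 0.09302 A through the full plate area.
The field is uniform, so I_d,enc = I_d (r/R)² = (0.09302)(3.40/4.82)² = 0.0463 A.

0.0463 A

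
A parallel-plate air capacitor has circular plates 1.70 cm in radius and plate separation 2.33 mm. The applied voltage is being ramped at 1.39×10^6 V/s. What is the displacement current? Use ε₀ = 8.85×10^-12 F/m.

4.79×10^-6 A

The field between the plates is E = V/d, so dE/dt = (1.39×10^6)/(2.33×10^-3 m) = 5.966×10^8 V/(m·s).
I_d = ε₀ A (dE/dt) = (8.85×10^-12)(9.079×10^-4)(5.966×10^8) = 4.79×10^-6 A.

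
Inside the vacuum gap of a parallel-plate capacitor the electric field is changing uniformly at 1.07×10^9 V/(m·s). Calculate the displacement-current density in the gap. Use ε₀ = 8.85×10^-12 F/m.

9.47×10^-3 A/m²

J_d = ε₀ dE/dt = (8.85×10^-12)(1.07×10^9) = 9.47×10^-3 A/m².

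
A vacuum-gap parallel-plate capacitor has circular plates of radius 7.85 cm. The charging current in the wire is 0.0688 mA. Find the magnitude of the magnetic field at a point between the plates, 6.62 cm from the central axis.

1.48×10^-10 T

By continuity the displacement current in the gap matches the conduction current: I_d = 6.88×10^-5 A.
For r < R the Ampère–Maxwell law gives B(2πr) = μ₀ I_d (r²/R²), so B = μ₀ I_d r/(2πR²) = (4π×10^-7)(6.88×10^-5)(0.0662)/(2π·0.0785²) = 1.48×10^-10 T.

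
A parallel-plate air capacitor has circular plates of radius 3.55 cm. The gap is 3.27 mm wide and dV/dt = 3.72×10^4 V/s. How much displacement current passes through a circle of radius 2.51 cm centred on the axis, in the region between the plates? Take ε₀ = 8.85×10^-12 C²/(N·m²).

With E = V/d, dE/dt = 1.138×10^7 V/(m·s) and πR² = 3.959×10^-3 m², giving I_d = ε₀ πR² dE/dt = 3.987×10^-7 A.
Since J_d is uniform, the enclosed fraction is (r/R)² = 0.4999, giving I_d,enc = 1.99×10^-7 A.

1.99×10^-7 A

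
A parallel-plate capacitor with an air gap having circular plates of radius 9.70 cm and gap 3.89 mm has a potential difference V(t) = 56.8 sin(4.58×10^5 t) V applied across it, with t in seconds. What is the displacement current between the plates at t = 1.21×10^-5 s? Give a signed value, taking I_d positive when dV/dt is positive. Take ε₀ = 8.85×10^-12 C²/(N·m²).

1.29×10^-3 A

dE/dt = (V₀ω/d)·cos(ωt) with ωt = 5.5418 rad: (56.8)(4.58×10^5)(0.7375)/(3.89×10^-3) = 4.932×10^9 V/(m·s).
I_d = ε₀ A dE/dt = (8.85×10^-12)(0.02956)(4.932×10^9) = 1.29×10^-3 A.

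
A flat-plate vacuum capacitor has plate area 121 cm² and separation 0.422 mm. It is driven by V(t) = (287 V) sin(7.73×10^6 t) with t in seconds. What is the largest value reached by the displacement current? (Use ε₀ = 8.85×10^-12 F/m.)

The displacement current equals the conduction current C dV/dt, which peaks at C V₀ ω.
With C = ε₀A/d = (8.85×10^-12)(0.0121)/(4.22×10^-4) = 2.538×10^-10 F and ω = 7.73×10^6 rad/s, I_d,max = (2.538×10^-10)(287)(7.73×10^6) = 0.563 A.

0.563 A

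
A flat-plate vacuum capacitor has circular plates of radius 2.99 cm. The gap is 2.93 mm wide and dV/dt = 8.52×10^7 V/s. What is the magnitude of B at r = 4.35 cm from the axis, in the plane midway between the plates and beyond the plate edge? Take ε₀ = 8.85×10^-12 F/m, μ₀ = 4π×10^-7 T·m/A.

I_d = C dV/dt with C = ε₀πR²/d = 8.485×10^-12 F, so I_d = (8.485×10^-12)(8.52×10^7) = 7.229×10^-4 A.
With r > R the enclosed displacement current is the full I_d; B = μ₀ I_d / (2πr) = 3.32×10^-9 T.

3.32×10^-9 T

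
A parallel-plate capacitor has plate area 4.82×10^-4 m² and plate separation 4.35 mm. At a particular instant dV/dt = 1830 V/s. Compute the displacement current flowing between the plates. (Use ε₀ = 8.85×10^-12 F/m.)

The displacement current equals the charging current C dV/dt. With C = ε₀A/d = (8.85×10^-12)(4.82×10^-4)/(4.35×10^-3) = 9.806×10^-13 F, I_d = (9.806×10^-13)(1830) = 1.79×10^-9 A.

1.79×10^-9 A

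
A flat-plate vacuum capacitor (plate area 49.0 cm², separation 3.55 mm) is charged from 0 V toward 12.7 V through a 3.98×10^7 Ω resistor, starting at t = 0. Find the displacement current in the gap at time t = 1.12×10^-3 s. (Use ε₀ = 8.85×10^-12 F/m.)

3.19×10^-8 A

C = ε₀A/d = (8.85×10^-12)(4.90×10^-3)/(3.55×10^-3) = 1.222×10^-11 F and τ = RC = 4.864×10^-4 s. I_d in the gap equals the RC charging current.
I_d(t) = (V₀/R) e^(−t/τ) = 3.191×10^-7 · e^(−2.303) = 3.19×10^-8 A.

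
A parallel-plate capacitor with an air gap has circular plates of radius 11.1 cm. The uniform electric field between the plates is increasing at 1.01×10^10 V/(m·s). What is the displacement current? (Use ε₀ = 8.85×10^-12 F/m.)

I_d = ε₀ A (dE/dt) = (8.85×10^-12)(0.03871 m²)(1.01×10^10) = 3.46×10^-3 A.

3.46×10^-3 A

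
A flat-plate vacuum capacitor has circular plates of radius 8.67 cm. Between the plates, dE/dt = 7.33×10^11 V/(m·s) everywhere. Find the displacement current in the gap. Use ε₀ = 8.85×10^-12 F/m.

I_d = ε₀ A (dE/dt) = (8.85×10^-12)(0.02362 m²)(7.33×10^11) = 0.153 A.

0.153 A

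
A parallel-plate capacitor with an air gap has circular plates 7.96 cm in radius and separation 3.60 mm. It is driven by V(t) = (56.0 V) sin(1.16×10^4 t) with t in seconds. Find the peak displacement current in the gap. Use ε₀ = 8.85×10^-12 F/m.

C = ε₀A/d = (8.85×10^-12)(0.01991)/(3.60×10^-3) = 4.895×10^-11 F; ω = 1.16×10^4 rad/s.
I_d = C dV/dt, so |I_d|_max = C V₀ ω = (4.895×10^-11)(56.0)(1.16×10^4) = 3.18×10^-5 A.

3.18×10^-5 A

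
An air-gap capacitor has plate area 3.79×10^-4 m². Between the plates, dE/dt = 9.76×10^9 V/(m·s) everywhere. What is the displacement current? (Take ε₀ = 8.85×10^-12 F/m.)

With a uniform field, Φ_E = EA, so I_d = ε₀ A dE/dt = 3.27×10^-5 A.

3.27×10^-5 A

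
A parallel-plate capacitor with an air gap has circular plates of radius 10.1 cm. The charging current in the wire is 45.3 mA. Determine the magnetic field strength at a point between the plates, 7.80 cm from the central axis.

6.93×10^-8 T

No conduction current crosses the gap, so I_d there equals the 0.0453 A in the leads.
∮B·dl = μ₀ I_d,enc with I_d,enc = I_d r²/R² = 0.02702 A; so B = μ₀ I_d,enc/(2πr) = 6.93×10^-8 T.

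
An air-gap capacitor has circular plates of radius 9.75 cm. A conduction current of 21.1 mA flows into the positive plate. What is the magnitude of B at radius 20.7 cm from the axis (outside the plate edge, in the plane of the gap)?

2.04×10^-8 T

By continuity the displacement current in the gap matches the conduction current: I_d = 0.0211 A.
For r ≥ R the full I_d is enclosed: B = μ₀ I_d/(2πr) = (4π×10^-7)(0.0211)/(2π·0.207) = 2.04×10^-8 T.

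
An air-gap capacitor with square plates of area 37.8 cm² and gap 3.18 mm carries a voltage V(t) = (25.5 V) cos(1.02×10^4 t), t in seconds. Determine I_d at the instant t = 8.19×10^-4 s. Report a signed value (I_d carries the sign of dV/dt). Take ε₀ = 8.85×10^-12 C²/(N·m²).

C = ε₀A/d = (8.85×10^-12)(3.78×10^-3)/(3.18×10^-3) = 1.052×10^-11 F. dV/dt = V₀ω·−sin(ωt); at ωt = 8.3538 rad this factor is -0.8777.
I_d = C dV/dt = (1.052×10^-11)(25.5)(1.02×10^4)(-0.8777) = -2.40×10^-6 A.

-2.40×10^-6 A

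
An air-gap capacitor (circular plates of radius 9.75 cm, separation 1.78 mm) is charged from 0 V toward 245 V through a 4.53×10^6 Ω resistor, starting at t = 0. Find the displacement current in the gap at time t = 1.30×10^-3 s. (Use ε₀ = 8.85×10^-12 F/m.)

C = ε₀A/d = (8.85×10^-12)(0.02986)/(1.78×10^-3) = 1.485×10^-10 F and τ = RC = 6.727×10^-4 s. I_d in the gap equals the RC charging current.
I_d(t) = (V₀/R) e^(−t/τ) = 5.408×10^-5 · e^(−1.933) = 7.83×10^-6 A.

7.83×10^-6 A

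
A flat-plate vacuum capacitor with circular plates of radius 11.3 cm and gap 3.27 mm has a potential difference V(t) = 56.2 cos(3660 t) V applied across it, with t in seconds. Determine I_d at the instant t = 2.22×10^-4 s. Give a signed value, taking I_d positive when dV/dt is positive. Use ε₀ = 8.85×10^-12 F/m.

-1.62×10^-5 A

dE/dt = (V₀ω/d)·−sin(ωt) with ωt = 0.81252 rad: (56.2)(3660)(-0.7260)/(3.27×10^-3) = -4.567×10^7 V/(m·s).
I_d = ε₀ A dE/dt = (8.85×10^-12)(0.04011)(-4.567×10^7) = -1.62×10^-5 A.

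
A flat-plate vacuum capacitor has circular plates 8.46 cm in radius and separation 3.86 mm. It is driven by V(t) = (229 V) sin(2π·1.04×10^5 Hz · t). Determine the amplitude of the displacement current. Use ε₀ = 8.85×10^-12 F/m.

7.71×10^-3 A

C = ε₀A/d = (8.85×10^-12)(0.02248)/(3.86×10^-3) = 5.154×10^-11 F; ω = 2πf = 6.535×10^5 rad/s.
I_d = C dV/dt, so |I_d|_max = C V₀ ω = (5.154×10^-11)(229)(6.535×10^5) = 7.71×10^-3 A.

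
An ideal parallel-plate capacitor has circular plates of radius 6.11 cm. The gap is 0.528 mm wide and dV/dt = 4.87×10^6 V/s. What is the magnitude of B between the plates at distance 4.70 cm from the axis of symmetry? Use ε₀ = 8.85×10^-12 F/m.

With E = V/d, dE/dt = 9.223×10^9 V/(m·s) and πR² = 0.01173 m², giving I_d = ε₀ πR² dE/dt = 9.574×10^-4 A.
For r < R the Ampère–Maxwell law gives B(2πr) = μ₀ I_d (r²/R²), so B = μ₀ I_d r/(2πR²) = (4π×10^-7)(9.574×10^-4)(0.0470)/(2π·0.0611²) = 2.41×10^-9 T.

2.41×10^-9 T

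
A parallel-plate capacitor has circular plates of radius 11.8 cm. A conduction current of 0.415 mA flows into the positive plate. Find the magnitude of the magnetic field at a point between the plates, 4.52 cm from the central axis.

2.69×10^-10 T

Between the plates the displacement current equals the wire current: I_d = 0.415 mA = 4.15×10^-4 A.
For r < R the Ampère–Maxwell law gives B(2πr) = μ₀ I_d (r²/R²), so B = μ₀ I_d r/(2πR²) = (4π×10^-7)(4.15×10^-4)(0.0452)/(2π·0.118²) = 2.69×10^-10 T.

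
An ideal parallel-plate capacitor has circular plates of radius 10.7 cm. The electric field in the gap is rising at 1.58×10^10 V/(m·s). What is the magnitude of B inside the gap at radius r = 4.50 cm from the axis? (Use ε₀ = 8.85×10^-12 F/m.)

I_d = ε₀ dΦ_E/dt = ε₀ πR² (dE/dt) = (8.85×10^-12)(0.03597)(1.58×10^10) = 5.030×10^-3 A through the full plate area.
An Ampèrian loop of radius r encloses a fraction (r/R)² of I_d. Then B·2πr = μ₀ I_d (r/R)², giving B = μ₀ I_d r/(2πR²) = 3.95×10^-9 T.

3.95×10^-9 T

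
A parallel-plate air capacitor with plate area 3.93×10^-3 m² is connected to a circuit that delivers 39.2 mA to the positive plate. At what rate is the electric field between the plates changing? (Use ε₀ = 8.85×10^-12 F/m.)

By continuity, I_d in the gap equals the 39.2 mA flowing in the wire.
Then dE/dt = I_d/(ε₀A) = 1.13×10^12 V/(m·s).

1.13×10^12 V/(m·s)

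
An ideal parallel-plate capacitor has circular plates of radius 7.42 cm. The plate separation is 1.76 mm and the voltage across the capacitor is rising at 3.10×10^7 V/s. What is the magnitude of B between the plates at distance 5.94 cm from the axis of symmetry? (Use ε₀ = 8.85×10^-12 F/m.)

dE/dt = (dV/dt)/d = 1.761×10^10 V/(m·s); I_d = ε₀(πR²)(dE/dt) = (8.85×10^-12)(0.01730)(1.761×10^10) = 2.696×10^-3 A.
For r < R the Ampère–Maxwell law gives B(2πr) = μ₀ I_d (r²/R²), so B = μ₀ I_d r/(2πR²) = (4π×10^-7)(2.696×10^-3)(0.0594)/(2π·0.0742²) = 5.82×10^-9 T.

5.82×10^-9 T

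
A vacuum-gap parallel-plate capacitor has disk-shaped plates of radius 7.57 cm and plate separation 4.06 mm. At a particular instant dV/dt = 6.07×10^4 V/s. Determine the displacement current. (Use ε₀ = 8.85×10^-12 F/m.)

C = ε₀A/d = (8.85×10^-12)(0.01800)/(4.06×10^-3) = 3.924×10^-11 F.
I_d = C dV/dt = (3.924×10^-11)(6.07×10^4) = 2.38×10^-6 A.

2.38×10^-6 A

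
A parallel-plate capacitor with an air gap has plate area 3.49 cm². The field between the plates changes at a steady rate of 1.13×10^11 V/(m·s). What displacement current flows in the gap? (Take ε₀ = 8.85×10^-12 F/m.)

3.49×10^-4 A

With a uniform field, Φ_E = EA, so I_d = ε₀ A dE/dt = 3.49×10^-4 A.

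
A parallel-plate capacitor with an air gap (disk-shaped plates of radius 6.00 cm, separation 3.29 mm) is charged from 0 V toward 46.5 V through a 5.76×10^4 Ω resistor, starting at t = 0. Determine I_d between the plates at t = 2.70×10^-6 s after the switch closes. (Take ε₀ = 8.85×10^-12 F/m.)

1.73×10^-4 A

C = ε₀A/d = (8.85×10^-12)(0.01131)/(3.29×10^-3) = 3.042×10^-11 F and τ = RC = 1.752×10^-6 s. I_d in the gap equals the RC charging current.
I_d(t) = (V₀/R) e^(−t/τ) = 8.073×10^-4 · e^(−1.541) = 1.73×10^-4 A.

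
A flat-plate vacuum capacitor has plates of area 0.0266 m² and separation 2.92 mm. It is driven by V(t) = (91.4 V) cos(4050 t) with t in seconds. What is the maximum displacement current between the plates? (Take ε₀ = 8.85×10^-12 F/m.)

C = ε₀A/d = (8.85×10^-12)(0.0266)/(2.92×10^-3) = 8.062×10^-11 F; ω = 4050 rad/s.
I_d = C dV/dt, so |I_d|_max = C V₀ ω = (8.062×10^-11)(91.4)(4050) = 2.98×10^-5 A.

2.98×10^-5 A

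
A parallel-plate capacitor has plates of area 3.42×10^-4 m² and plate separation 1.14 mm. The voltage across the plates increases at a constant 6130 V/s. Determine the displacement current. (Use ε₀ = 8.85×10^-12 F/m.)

1.63×10^-8 A

C = ε₀A/d = (8.85×10^-12)(3.42×10^-4)/(1.14×10^-3) = 2.655×10^-12 F.
I_d = C dV/dt = (2.655×10^-12)(6130) = 1.63×10^-8 A.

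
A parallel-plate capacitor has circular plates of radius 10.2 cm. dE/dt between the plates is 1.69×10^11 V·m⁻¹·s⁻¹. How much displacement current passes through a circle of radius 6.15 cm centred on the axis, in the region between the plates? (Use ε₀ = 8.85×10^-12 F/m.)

0.0178 A

Through the whole plate area (πR² = 0.03269 m²), I_d = ε₀ πR² dE/dt = 0.04889 A.
Since J_d is uniform, the enclosed fraction is (r/R)² = 0.3635, giving I_d,enc = 0.0178 A.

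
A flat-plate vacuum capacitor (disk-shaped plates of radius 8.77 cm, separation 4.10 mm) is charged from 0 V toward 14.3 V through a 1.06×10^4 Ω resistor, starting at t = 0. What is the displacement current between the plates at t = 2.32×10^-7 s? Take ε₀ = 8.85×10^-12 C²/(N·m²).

8.87×10^-4 A

With C = ε₀A/d = (8.85×10^-12)(0.02416)/(4.10×10^-3) = 5.215×10^-11 F, the time constant is τ = RC = 5.528×10^-7 s, so t/τ = 0.4197 and e^(−t/τ) = 0.6572.
I_d = I_cond = (V₀/R) e^(−t/τ) = (1.349×10^-3)(0.6572) = 8.87×10^-4 A.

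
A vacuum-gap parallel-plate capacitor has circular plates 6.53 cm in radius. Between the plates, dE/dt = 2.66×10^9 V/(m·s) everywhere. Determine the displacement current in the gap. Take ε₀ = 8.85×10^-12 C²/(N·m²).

With a uniform field, Φ_E = EA, so I_d = ε₀ A dE/dt = 3.15×10^-4 A.

3.15×10^-4 A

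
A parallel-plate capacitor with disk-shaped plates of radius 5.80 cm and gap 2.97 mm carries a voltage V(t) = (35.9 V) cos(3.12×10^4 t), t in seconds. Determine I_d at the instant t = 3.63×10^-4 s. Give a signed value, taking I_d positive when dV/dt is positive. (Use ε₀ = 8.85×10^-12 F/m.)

C = ε₀A/d = (8.85×10^-12)(0.01057)/(2.97×10^-3) = 3.150×10^-11 F. dV/dt = V₀ω·−sin(ωt); at ωt = 11.3256 rad this factor is 0.9460.
I_d = C dV/dt = (3.150×10^-11)(35.9)(3.12×10^4)(0.9460) = 3.34×10^-5 A.

3.34×10^-5 A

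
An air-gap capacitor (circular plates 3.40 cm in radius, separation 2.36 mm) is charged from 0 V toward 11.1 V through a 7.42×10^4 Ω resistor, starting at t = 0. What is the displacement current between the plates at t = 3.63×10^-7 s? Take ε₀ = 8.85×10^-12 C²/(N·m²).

C = ε₀A/d = (8.85×10^-12)(3.632×10^-3)/(2.36×10^-3) = 1.362×10^-11 F, so τ = RC = 1.011×10^-6 s.
The conduction current is I(t) = (V₀/R) e^(−t/τ), and the displacement current between the plates equals it.
t/τ = 0.3591; I_d = (11.1/7.42×10^4) · e^(−0.3591) = (1.496×10^-4)(0.6983) = 1.04×10^-4 A.

1.04×10^-4 A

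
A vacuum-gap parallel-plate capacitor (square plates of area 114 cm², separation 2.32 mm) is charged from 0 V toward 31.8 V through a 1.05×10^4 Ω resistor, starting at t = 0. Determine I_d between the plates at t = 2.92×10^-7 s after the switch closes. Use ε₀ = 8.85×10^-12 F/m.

1.60×10^-3 A

C = ε₀A/d = (8.85×10^-12)(0.0114)/(2.32×10^-3) = 4.349×10^-11 F, so τ = RC = 4.566×10^-7 s.
The conduction current is I(t) = (V₀/R) e^(−t/τ), and the displacement current between the plates equals it.
t/τ = 0.6395; I_d = (31.8/1.05×10^4) · e^(−0.6395) = (3.029×10^-3)(0.5276) = 1.60×10^-3 A.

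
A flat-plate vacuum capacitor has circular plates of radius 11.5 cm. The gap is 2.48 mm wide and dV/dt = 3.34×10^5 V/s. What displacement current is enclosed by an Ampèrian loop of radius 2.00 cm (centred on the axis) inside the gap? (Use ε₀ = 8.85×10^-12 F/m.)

1.50×10^-6 A

I_d = C dV/dt with C = ε₀πR²/d = 1.483×10^-10 F, so I_d = (1.483×10^-10)(3.34×10^5) = 4.953×10^-5 A.
Through an area πr² the displacement current is I_d·(πr²/πR²) = I_d (r/R)² = 1.50×10^-6 A.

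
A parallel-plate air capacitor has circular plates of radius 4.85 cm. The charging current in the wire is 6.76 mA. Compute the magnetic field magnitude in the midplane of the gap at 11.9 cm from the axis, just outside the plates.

1.14×10^-8 T

By continuity the displacement current in the gap matches the conduction current: I_d = 6.76×10^-3 A.
With r > R the enclosed displacement current is the full I_d; B = μ₀ I_d / (2πr) = 1.14×10^-8 T.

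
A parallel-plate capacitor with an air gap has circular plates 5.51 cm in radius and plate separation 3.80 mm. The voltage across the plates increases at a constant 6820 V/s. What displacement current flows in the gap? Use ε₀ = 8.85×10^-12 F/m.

The displacement current equals the charging current C dV/dt. With C = ε₀A/d = (8.85×10^-12)(9.538×10^-3)/(3.80×10^-3) = 2.221×10^-11 F, I_d = (2.221×10^-11)(6820) = 1.51×10^-7 A.

1.51×10^-7 A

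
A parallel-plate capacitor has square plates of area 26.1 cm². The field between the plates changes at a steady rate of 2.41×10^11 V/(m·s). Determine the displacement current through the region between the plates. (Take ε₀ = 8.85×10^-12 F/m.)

5.57×10^-3 A

The displacement current is ε₀ times dΦ_E/dt = ε₀ A dE/dt = (8.85×10^-12)(2.61×10^-3)(2.41×10^11) = 5.57×10^-3 A.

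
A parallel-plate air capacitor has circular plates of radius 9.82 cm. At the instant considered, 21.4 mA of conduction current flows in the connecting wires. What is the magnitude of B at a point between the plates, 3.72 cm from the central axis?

No conduction current crosses the gap, so I_d there equals the 0.0214 A in the leads.
An Ampèrian loop of radius r encloses a fraction (r/R)² of I_d. Then B·2πr = μ₀ I_d (r/R)², giving B = μ₀ I_d r/(2πR²) = 1.65×10^-8 T.

1.65×10^-8 T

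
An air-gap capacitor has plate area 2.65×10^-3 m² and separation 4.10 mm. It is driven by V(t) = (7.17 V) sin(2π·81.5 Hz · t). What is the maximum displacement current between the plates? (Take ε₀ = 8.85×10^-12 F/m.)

C = ε₀A/d = (8.85×10^-12)(2.65×10^-3)/(4.10×10^-3) = 5.720×10^-12 F; ω = 2πf = 512.1 rad/s.
I_d = C dV/dt, so |I_d|_max = C V₀ ω = (5.720×10^-12)(7.17)(512.1) = 2.10×10^-8 A.

2.10×10^-8 A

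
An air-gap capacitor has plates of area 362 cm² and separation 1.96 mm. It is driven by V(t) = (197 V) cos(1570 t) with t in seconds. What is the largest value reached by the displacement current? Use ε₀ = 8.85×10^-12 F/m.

5.06×10^-5 A

The displacement current equals the conduction current C dV/dt, which peaks at C V₀ ω.
With C = ε₀A/d = (8.85×10^-12)(0.0362)/(1.96×10^-3) = 1.635×10^-10 F and ω = 1570 rad/s, I_d,max = (1.635×10^-10)(197)(1570) = 5.06×10^-5 A.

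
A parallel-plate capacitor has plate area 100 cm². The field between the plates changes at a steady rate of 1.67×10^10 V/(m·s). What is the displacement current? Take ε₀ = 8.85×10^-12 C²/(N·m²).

I_d = ε₀ A (dE/dt) = (8.85×10^-12)(0.0100 m²)(1.67×10^10) = 1.48×10^-3 A.

1.48×10^-3 A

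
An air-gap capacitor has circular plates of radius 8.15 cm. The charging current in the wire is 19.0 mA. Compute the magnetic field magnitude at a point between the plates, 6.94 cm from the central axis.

3.97×10^-8 T

By continuity the displacement current in the gap matches the conduction current: I_d = 0.0190 A.
For r < R the Ampère–Maxwell law gives B(2πr) = μ₀ I_d (r²/R²), so B = μ₀ I_d r/(2πR²) = (4π×10^-7)(0.0190)(0.0694)/(2π·0.0815²) = 3.97×10^-8 T.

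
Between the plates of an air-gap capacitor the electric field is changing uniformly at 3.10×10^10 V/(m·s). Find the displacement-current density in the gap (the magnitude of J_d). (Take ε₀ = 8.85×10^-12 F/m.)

0.274 A/m²

J_d = ε₀ dE/dt = (8.85×10^-12)(3.10×10^10) = 0.274 A/m².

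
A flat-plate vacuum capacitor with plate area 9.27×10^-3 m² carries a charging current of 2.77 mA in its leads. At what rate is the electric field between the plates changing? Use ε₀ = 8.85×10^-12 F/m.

3.38×10^10 V/(m·s)

The displacement current between the plates equals the conduction current, I_d = 2.77 mA.
Since I_d = ε₀ A dE/dt, dE/dt = I_d/(ε₀A) = (2.77×10^-3)/((8.85×10^-12)(9.27×10^-3)) = 3.38×10^10 V/(m·s).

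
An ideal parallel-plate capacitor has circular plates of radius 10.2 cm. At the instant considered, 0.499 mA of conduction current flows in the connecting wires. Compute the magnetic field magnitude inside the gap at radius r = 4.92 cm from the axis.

4.72×10^-10 T

By continuity the displacement current in the gap matches the conduction current: I_d = 4.99×10^-4 A.
An Ampèrian loop of radius r encloses a fraction (r/R)² of I_d. Then B·2πr = μ₀ I_d (r/R)², giving B = μ₀ I_d r/(2πR²) = 4.72×10^-10 T.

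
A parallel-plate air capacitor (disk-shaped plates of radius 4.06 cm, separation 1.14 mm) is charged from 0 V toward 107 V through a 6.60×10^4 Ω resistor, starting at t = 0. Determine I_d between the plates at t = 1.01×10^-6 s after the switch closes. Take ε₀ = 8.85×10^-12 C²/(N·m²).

With C = ε₀A/d = (8.85×10^-12)(5.178×10^-3)/(1.14×10^-3) = 4.020×10^-11 F, the time constant is τ = RC = 2.653×10^-6 s, so t/τ = 0.3807 and e^(−t/τ) = 0.6834.
I_d = I_cond = (V₀/R) e^(−t/τ) = (1.621×10^-3)(0.6834) = 1.11×10^-3 A.

1.11×10^-3 A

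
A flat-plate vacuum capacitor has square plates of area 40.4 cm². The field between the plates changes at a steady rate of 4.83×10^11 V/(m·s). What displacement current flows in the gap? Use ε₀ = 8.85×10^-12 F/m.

I_d = ε₀ A (dE/dt) = (8.85×10^-12)(4.04×10^-3 m²)(4.83×10^11) = 0.0173 A.

0.0173 A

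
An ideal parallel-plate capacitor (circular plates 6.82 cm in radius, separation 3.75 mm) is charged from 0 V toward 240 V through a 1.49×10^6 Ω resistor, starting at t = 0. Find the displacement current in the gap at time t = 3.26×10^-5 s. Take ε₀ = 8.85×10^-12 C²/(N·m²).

8.54×10^-5 A

C = ε₀A/d = (8.85×10^-12)(0.01461)/(3.75×10^-3) = 3.448×10^-11 F, so τ = RC = 5.138×10^-5 s.
The conduction current is I(t) = (V₀/R) e^(−t/τ), and the displacement current between the plates equals it.
t/τ = 0.6345; I_d = (240/1.49×10^6) · e^(−0.6345) = (1.611×10^-4)(0.5302) = 8.54×10^-5 A.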